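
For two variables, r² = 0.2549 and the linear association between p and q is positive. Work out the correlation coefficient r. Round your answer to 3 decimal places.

|r| = √0.2549 = 0.505
The association is positive, so r = 0.505.

0.505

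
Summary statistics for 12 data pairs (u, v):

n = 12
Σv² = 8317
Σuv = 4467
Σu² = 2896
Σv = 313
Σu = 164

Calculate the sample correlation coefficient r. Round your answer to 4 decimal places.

r = (nΣuv − ΣuΣv) / √[(nΣu² − (Σu)²)(nΣv² − (Σv)²)]
Numerator: 12×4467 − 164×313 = 2272
Denominator: √[(34752 − 26896)(99804 − 97969)] = √[7856 × 1835] = 3796.8092
r = 2272 / 3796.8092 ≈ 0.5984

0.5984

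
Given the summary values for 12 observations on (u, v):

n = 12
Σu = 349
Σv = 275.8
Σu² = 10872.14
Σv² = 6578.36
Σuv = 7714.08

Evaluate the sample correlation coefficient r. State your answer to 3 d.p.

-0.738

r = (nΣuv − ΣuΣv) / √[(nΣu² − (Σu)²)(nΣv² − (Σv)²)]
Numerator: 12×7714.08 − 349×275.8 = -3685.24
Denominator: √[(130465.68 − 121801)(78940.32 − 76065.64)] = √[8664.68 × 2874.68] = 4990.8098
r = -3685.24 / 4990.8098 ≈ -0.738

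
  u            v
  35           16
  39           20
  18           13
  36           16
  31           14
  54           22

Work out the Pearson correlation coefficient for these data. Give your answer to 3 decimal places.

n = 6, Σu = 213, Σv = 101, Σu² = 8243, Σv² = 1761, Σuv = 3772
nΣuv − ΣuΣv = 22632 − 21513 = 1119
nΣu² − (Σu)² = 49458 − 45369 = 4089; nΣv² − (Σv)² = 10566 − 10201 = 365
r = 1119 / √(4089 × 365) = 1119 / 1221.6730 ≈ 0.916

0.916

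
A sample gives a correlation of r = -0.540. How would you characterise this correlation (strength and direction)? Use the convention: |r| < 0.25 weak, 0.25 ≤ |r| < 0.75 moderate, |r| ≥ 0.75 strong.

r = -0.540 < 0 so the relationship is negative.
|r| = 0.540, which falls in the moderate range.

moderate negative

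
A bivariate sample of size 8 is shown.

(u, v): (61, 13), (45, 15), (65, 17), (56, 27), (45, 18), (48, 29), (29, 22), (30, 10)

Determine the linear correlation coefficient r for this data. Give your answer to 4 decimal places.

n = 8, Σu = 379, Σv = 151, Σu² = 19177, Σv² = 3161, Σuv = 7225
nΣuv − ΣuΣv = 57800 − 57229 = 571
nΣu² − (Σu)² = 153416 − 143641 = 9775; nΣv² − (Σv)² = 25288 − 22801 = 2487
r = 571 / √(9775 × 2487) = 571 / 4930.5603 ≈ 0.1158

0.1158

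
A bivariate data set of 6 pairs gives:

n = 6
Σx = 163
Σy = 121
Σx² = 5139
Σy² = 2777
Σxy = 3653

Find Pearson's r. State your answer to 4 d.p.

0.7476

r = (nΣxy − ΣxΣy) / √[(nΣx² − (Σx)²)(nΣy² − (Σy)²)]
Numerator: 6×3653 − 163×121 = 2195
Denominator: √[(30834 − 26569)(16662 − 14641)] = √[4265 × 2021] = 2935.9096
r = 2195 / 2935.9096 ≈ 0.7476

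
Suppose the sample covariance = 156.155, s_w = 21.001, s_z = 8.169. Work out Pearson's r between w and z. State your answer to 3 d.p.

r = Cov(w,z) / (s_w · s_z) = 156.155 / (21.001 × 8.169)
  = 156.155 / 171.5572 ≈ 0.910

0.910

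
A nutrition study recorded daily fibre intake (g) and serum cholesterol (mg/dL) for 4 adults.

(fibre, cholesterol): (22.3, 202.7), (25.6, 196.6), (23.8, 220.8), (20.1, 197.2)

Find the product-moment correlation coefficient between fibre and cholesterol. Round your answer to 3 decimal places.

0.188

n = 4, Σx = 91.8, Σy = 817.3, Σx² = 2123.1, Σy² = 167379.33, Σxy = 18771.93
nΣxy − ΣxΣy = 75087.72 − 75028.14 = 59.58
nΣx² − (Σx)² = 8492.4 − 8427.24 = 65.16; nΣy² − (Σy)² = 669517.32 − 667979.29 = 1538.03
r = 59.58 / √(65.16 × 1538.03) = 59.58 / 316.5723 ≈ 0.188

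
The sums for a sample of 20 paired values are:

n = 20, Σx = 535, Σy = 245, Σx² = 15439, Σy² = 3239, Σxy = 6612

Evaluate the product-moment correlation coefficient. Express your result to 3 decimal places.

0.112

r = (nΣxy − ΣxΣy) / √[(nΣx² − (Σx)²)(nΣy² − (Σy)²)]
Numerator: 20×6612 − 535×245 = 1165
Denominator: √[(308780 − 286225)(64780 − 60025)] = √[22555 × 4755] = 10356.1105
r = 1165 / 10356.1105 ≈ 0.112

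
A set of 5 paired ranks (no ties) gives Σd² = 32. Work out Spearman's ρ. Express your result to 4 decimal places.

ρ = 1 − 6Σd² / [n(n²−1)] = 1 − 6×32 / (5×24)
  = 1 − 192/120 = 1 − 1.60000 ≈ -0.6000

-0.6000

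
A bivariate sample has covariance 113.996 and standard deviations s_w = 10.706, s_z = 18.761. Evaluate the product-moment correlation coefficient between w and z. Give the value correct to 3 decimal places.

r = Cov(w,z) / (s_w · s_z) = 113.996 / (10.706 × 18.761)
  = 113.996 / 200.8553 ≈ 0.568

0.568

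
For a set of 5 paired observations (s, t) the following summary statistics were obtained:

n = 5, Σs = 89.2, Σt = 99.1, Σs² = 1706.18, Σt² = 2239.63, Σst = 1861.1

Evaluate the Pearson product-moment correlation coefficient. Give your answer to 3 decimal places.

0.524

r = (nΣst − ΣsΣt) / √[(nΣs² − (Σs)²)(nΣt² − (Σt)²)]
Numerator: 5×1861.1 − 89.2×99.1 = 465.78
Denominator: √[(8530.9 − 7956.64)(11198.15 − 9820.81)] = √[574.26 × 1377.34] = 889.3544
r = 465.78 / 889.3544 ≈ 0.524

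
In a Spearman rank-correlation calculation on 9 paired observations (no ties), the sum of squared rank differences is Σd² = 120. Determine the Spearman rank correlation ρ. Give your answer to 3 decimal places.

0.000

ρ = 1 − 6Σd² / [n(n²−1)] = 1 − 6×120 / (9×80)
  = 1 − 720/720 = 1 − 1.0000 ≈ 0.000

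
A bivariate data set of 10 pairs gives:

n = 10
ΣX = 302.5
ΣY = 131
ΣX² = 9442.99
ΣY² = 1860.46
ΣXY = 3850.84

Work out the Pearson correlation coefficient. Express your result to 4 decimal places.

-0.5447

r = (nΣXY − ΣXΣY) / √[(nΣX² − (ΣX)²)(nΣY² − (ΣY)²)]
Numerator: 10×3850.84 − 302.5×131 = -1119.1
Denominator: √[(94429.9 − 91506.25)(18604.6 − 17161)] = √[2923.65 × 1443.6] = 2054.4053
r = -1119.1 / 2054.4053 ≈ -0.5447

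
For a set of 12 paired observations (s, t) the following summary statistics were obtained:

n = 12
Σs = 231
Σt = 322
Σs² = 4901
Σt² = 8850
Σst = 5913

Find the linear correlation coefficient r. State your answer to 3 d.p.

r = (nΣst − ΣsΣt) / √[(nΣs² − (Σs)²)(nΣt² − (Σt)²)]
Numerator: 12×5913 − 231×322 = -3426
Denominator: √[(58812 − 53361)(106200 − 103684)] = √[5451 × 2516] = 3703.3385
r = -3426 / 3703.3385 ≈ -0.925

-0.925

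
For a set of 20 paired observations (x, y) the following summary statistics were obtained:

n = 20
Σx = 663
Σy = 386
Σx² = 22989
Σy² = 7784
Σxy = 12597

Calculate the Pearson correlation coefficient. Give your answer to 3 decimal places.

-0.342

r = (nΣxy − ΣxΣy) / √[(nΣx² − (Σx)²)(nΣy² − (Σy)²)]
Numerator: 20×12597 − 663×386 = -3978
Denominator: √[(459780 − 439569)(155680 − 148996)] = √[20211 × 6684] = 11622.8363
r = -3978 / 11622.8363 ≈ -0.342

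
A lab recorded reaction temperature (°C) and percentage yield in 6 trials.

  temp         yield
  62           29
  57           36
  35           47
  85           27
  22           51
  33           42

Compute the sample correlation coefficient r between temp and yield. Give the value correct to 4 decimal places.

-0.9488

n = 6, Σx = 294, Σy = 232, Σx² = 17116, Σy² = 9440, Σxy = 10298
nΣxy − ΣxΣy = 61788 − 68208 = -6420
nΣx² − (Σx)² = 102696 − 86436 = 16260; nΣy² − (Σy)² = 56640 − 53824 = 2816
r = -6420 / √(16260 × 2816) = -6420 / 6766.6949 ≈ -0.9488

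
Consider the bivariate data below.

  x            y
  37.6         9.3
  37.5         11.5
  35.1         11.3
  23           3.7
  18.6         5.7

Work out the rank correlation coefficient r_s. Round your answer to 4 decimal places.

0.6000

Rank x: 5, 4, 3, 2, 1
Rank y: 3, 5, 4, 1, 2
d = rank(x) − rank(y): 2, -1, -1, 1, -1; Σd² = 8
ρ = 1 − 6Σd² / [n(n²−1)] = 1 − 6×8 / (5×24) = 1 − 48/120 ≈ 0.6000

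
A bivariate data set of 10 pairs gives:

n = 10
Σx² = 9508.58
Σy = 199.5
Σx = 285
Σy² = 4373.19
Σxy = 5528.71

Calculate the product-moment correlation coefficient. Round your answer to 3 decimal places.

r = (nΣxy − ΣxΣy) / √[(nΣx² − (Σx)²)(nΣy² − (Σy)²)]
Numerator: 10×5528.71 − 285×199.5 = -1570.4
Denominator: √[(95085.8 − 81225)(43731.9 − 39800.25)] = √[13860.8 × 3931.65] = 7382.1280
r = -1570.4 / 7382.1280 ≈ -0.213

-0.213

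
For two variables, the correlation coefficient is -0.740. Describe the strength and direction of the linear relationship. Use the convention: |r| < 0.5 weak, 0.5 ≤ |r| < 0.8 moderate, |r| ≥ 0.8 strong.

r = -0.740 < 0 so the relationship is negative.
|r| = 0.740, which falls in the moderate range.

moderate negative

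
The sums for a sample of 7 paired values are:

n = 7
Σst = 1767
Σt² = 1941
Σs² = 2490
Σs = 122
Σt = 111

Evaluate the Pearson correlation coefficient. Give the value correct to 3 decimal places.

-0.653

r = (nΣst − ΣsΣt) / √[(nΣs² − (Σs)²)(nΣt² − (Σt)²)]
Numerator: 7×1767 − 122×111 = -1173
Denominator: √[(17430 − 14884)(13587 − 12321)] = √[2546 × 1266] = 1795.3373
r = -1173 / 1795.3373 ≈ -0.653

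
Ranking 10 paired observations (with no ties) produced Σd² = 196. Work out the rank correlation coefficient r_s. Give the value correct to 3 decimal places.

ρ = 1 − 6Σd² / [n(n²−1)] = 1 − 6×196 / (10×99)
  = 1 − 1176/990 = 1 − 1.1879 ≈ -0.188

-0.188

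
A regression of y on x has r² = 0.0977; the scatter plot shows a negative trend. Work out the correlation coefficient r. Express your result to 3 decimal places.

|r| = √0.0977 = 0.313
The association is negative, so r = −0.313.

-0.313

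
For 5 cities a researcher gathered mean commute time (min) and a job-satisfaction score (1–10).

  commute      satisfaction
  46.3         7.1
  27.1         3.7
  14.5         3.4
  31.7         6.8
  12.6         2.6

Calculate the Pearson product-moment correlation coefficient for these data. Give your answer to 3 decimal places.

0.898

n = 5, Σx = 132.2, Σy = 23.6, Σx² = 4252, Σy² = 128.66, Σxy = 726.62
nΣxy − ΣxΣy = 3633.1 − 3119.92 = 513.18
nΣx² − (Σx)² = 21260 − 17476.84 = 3783.16; nΣy² − (Σy)² = 643.3 − 556.96 = 86.34
r = 513.18 / √(3783.16 × 86.34) = 513.18 / 571.5226 ≈ 0.898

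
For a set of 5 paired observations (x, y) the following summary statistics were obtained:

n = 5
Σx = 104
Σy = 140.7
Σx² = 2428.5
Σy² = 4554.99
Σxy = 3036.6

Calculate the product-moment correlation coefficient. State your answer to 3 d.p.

0.277

r = (nΣxy − ΣxΣy) / √[(nΣx² − (Σx)²)(nΣy² − (Σy)²)]
Numerator: 5×3036.6 − 104×140.7 = 550.2
Denominator: √[(12142.5 − 10816)(22774.95 − 19796.49)] = √[1326.5 × 2978.46] = 1987.6939
r = 550.2 / 1987.6939 ≈ 0.277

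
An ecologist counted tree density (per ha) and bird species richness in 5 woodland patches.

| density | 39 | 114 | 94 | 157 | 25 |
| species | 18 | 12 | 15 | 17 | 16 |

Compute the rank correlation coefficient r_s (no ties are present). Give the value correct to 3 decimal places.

Rank density: 2, 4, 3, 5, 1
Rank species: 5, 1, 2, 4, 3
d = rank(density) − rank(species): -3, 3, 1, 1, -2; Σd² = 24
ρ = 1 − 6Σd² / [n(n²−1)] = 1 − 6×24 / (5×24) = 1 − 144/120 ≈ -0.200

-0.200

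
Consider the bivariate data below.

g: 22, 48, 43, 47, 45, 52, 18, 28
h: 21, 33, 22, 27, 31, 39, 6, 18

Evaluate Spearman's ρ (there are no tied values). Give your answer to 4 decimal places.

Rank g: 2, 7, 4, 6, 5, 8, 1, 3
Rank h: 3, 7, 4, 5, 6, 8, 1, 2
d = rank(g) − rank(h): -1, 0, 0, 1, -1, 0, 0, 1; Σd² = 4
ρ = 1 − 6Σd² / [n(n²−1)] = 1 − 6×4 / (8×63) = 1 − 24/504 ≈ 0.9524

0.9524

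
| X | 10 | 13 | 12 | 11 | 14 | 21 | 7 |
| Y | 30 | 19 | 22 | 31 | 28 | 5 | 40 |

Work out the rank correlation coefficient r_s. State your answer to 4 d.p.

-0.8571

Rank X: 2, 5, 4, 3, 6, 7, 1
Rank Y: 5, 2, 3, 6, 4, 1, 7
d = rank(X) − rank(Y): -3, 3, 1, -3, 2, 6, -6; Σd² = 104
ρ = 1 − 6Σd² / [n(n²−1)] = 1 − 6×104 / (7×48) = 1 − 624/336 ≈ -0.8571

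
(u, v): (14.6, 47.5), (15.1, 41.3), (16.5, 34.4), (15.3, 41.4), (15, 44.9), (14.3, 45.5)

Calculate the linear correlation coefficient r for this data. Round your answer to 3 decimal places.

n = 6, Σu = 90.8, Σv = 255, Σu² = 1377, Σv² = 10945.52, Σuv = 3842.3
nΣuv − ΣuΣv = 23053.8 − 23154 = -100.2
nΣu² − (Σu)² = 8262 − 8244.64 = 17.36; nΣv² − (Σv)² = 65673.12 − 65025 = 648.12
r = -100.2 / √(17.36 × 648.12) = -100.2 / 106.0724 ≈ -0.945

-0.945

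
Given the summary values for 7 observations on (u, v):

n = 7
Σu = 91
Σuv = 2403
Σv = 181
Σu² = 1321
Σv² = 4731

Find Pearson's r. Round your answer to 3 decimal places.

0.597

r = (nΣuv − ΣuΣv) / √[(nΣu² − (Σu)²)(nΣv² − (Σv)²)]
Numerator: 7×2403 − 91×181 = 350
Denominator: √[(9247 − 8281)(33117 − 32761)] = √[966 × 356] = 586.4265
r = 350 / 586.4265 ≈ 0.597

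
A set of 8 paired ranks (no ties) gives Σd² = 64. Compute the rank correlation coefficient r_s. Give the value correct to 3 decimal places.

0.238

ρ = 1 − 6Σd² / [n(n²−1)] = 1 − 6×64 / (8×63)
  = 1 − 384/504 = 1 − 0.7619 ≈ 0.238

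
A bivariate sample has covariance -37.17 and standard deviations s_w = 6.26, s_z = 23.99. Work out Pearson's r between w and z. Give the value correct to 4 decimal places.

-0.2475

r = Cov(w,z) / (s_w · s_z) = -37.17 / (6.26 × 23.99)
  = -37.17 / 150.1774 ≈ -0.2475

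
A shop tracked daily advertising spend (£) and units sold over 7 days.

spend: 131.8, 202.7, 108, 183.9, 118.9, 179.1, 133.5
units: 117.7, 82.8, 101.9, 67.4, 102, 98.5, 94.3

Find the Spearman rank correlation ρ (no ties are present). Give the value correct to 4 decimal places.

-0.7857

Rank spend: 3, 7, 1, 6, 2, 5, 4
Rank units: 7, 2, 5, 1, 6, 4, 3
d = rank(spend) − rank(units): -4, 5, -4, 5, -4, 1, 1; Σd² = 100
ρ = 1 − 6Σd² / [n(n²−1)] = 1 − 6×100 / (7×48) = 1 − 600/336 ≈ -0.7857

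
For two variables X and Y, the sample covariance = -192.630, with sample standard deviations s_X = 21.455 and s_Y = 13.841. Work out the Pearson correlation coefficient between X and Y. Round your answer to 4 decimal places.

-0.6487

r = Cov(X,Y) / (s_X · s_Y) = -192.630 / (21.455 × 13.841)
  = -192.630 / 296.9587 ≈ -0.6487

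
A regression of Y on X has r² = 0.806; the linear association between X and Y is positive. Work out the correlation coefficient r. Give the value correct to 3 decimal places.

|r| = √0.806 = 0.898
The association is positive, so r = 0.898.

0.898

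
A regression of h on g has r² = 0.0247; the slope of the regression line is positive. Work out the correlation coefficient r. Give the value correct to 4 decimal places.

0.1572

|r| = √0.0247 = 0.1572
The association is positive, so r = 0.1572.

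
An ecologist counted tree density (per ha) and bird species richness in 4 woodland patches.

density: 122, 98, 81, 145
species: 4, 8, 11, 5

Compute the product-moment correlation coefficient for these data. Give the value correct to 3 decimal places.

-0.882

n = 4, Σx = 446, Σy = 28, Σx² = 52074, Σy² = 226, Σxy = 2888
nΣxy − ΣxΣy = 11552 − 12488 = -936
nΣx² − (Σx)² = 208296 − 198916 = 9380; nΣy² − (Σy)² = 904 − 784 = 120
r = -936 / √(9380 × 120) = -936 / 1060.9430 ≈ -0.882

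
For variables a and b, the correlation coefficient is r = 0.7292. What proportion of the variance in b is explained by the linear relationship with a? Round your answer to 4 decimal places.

r² = (0.7292)² = 0.5317

0.5317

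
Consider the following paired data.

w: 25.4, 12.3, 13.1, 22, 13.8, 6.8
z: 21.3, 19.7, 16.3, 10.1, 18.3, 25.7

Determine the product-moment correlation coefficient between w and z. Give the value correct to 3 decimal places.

n = 6, Σw = 93.4, Σz = 111.4, Σw² = 1688.74, Σz² = 2204.86, Σwz = 1646.36
nΣwz − ΣwΣz = 9878.16 − 10404.76 = -526.6
nΣw² − (Σw)² = 10132.44 − 8723.56 = 1408.88; nΣz² − (Σz)² = 13229.16 − 12409.96 = 819.2
r = -526.6 / √(1408.88 × 819.2) = -526.6 / 1074.3158 ≈ -0.490

-0.490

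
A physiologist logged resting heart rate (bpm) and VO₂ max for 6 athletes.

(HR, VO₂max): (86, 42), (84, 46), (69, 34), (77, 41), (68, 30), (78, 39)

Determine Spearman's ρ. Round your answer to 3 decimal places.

0.886

Rank HR: 6, 5, 2, 3, 1, 4
Rank VO₂max: 5, 6, 2, 4, 1, 3
d = rank(HR) − rank(VO₂max): 1, -1, 0, -1, 0, 1; Σd² = 4
ρ = 1 − 6Σd² / [n(n²−1)] = 1 − 6×4 / (6×35) = 1 − 24/210 ≈ 0.886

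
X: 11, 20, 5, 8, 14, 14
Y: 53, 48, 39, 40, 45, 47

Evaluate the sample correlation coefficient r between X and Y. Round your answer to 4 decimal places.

n = 6, ΣX = 72, ΣY = 272, ΣX² = 1002, ΣY² = 12468, ΣXY = 3346
nΣXY − ΣXΣY = 20076 − 19584 = 492
nΣX² − (ΣX)² = 6012 − 5184 = 828; nΣY² − (ΣY)² = 74808 − 73984 = 824
r = 492 / √(828 × 824) = 492 / 825.9976 ≈ 0.5956

0.5956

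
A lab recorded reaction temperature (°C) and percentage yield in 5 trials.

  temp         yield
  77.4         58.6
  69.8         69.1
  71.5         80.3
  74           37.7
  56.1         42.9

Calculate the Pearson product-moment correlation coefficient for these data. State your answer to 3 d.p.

0.283

n = 5, Σx = 348.8, Σy = 288.6, Σx² = 24598.26, Σy² = 17918.56, Σxy = 20296.76
nΣxy − ΣxΣy = 101483.8 − 100663.68 = 820.12
nΣx² − (Σx)² = 122991.3 − 121661.44 = 1329.86; nΣy² − (Σy)² = 89592.8 − 83289.96 = 6302.84
r = 820.12 / √(1329.86 × 6302.84) = 820.12 / 2895.1502 ≈ 0.283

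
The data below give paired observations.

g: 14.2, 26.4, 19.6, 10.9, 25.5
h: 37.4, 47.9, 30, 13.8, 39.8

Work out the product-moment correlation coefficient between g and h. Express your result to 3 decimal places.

n = 5, Σg = 96.6, Σh = 168.9, Σg² = 2051.82, Σh² = 6367.65, Σgh = 3548.96
nΣgh − ΣgΣh = 17744.8 − 16315.74 = 1429.06
nΣg² − (Σg)² = 10259.1 − 9331.56 = 927.54; nΣh² − (Σh)² = 31838.25 − 28527.21 = 3311.04
r = 1429.06 / √(927.54 × 3311.04) = 1429.06 / 1752.4617 ≈ 0.815

0.815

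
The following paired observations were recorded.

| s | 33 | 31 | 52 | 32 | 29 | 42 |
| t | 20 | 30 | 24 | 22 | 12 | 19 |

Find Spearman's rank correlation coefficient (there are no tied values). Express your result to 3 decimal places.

0.200

Rank s: 4, 2, 6, 3, 1, 5
Rank t: 3, 6, 5, 4, 1, 2
d = rank(s) − rank(t): 1, -4, 1, -1, 0, 3; Σd² = 28
ρ = 1 − 6Σd² / [n(n²−1)] = 1 − 6×28 / (6×35) = 1 − 168/210 ≈ 0.200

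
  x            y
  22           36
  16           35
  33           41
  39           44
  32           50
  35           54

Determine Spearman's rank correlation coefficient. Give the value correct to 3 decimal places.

0.714

Rank x: 2, 1, 4, 6, 3, 5
Rank y: 2, 1, 3, 4, 5, 6
d = rank(x) − rank(y): 0, 0, 1, 2, -2, -1; Σd² = 10
ρ = 1 − 6Σd² / [n(n²−1)] = 1 − 6×10 / (6×35) = 1 − 60/210 ≈ 0.714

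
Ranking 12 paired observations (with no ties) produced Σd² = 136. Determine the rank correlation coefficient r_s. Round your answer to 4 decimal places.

ρ = 1 − 6Σd² / [n(n²−1)] = 1 − 6×136 / (12×143)
  = 1 − 816/1716 = 1 − 0.47552 ≈ 0.5245

0.5245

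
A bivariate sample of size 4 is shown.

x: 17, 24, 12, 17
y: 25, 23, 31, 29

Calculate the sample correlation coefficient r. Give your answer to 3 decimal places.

n = 4, Σx = 70, Σy = 108, Σx² = 1298, Σy² = 2956, Σxy = 1842
nΣxy − ΣxΣy = 7368 − 7560 = -192
nΣx² − (Σx)² = 5192 − 4900 = 292; nΣy² − (Σy)² = 11824 − 11664 = 160
r = -192 / √(292 × 160) = -192 / 216.1481 ≈ -0.888

-0.888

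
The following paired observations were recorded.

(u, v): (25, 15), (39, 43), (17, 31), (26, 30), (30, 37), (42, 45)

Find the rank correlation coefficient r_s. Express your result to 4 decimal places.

Rank u: 2, 5, 1, 3, 4, 6
Rank v: 1, 5, 3, 2, 4, 6
d = rank(u) − rank(v): 1, 0, -2, 1, 0, 0; Σd² = 6
ρ = 1 − 6Σd² / [n(n²−1)] = 1 − 6×6 / (6×35) = 1 − 36/210 ≈ 0.8286

0.8286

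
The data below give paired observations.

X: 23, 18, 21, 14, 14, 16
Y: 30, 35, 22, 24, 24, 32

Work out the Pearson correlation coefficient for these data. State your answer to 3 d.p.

0.161

n = 6, ΣX = 106, ΣY = 167, ΣX² = 1942, ΣY² = 4785, ΣXY = 2966
nΣXY − ΣXΣY = 17796 − 17702 = 94
nΣX² − (ΣX)² = 11652 − 11236 = 416; nΣY² − (ΣY)² = 28710 − 27889 = 821
r = 94 / √(416 × 821) = 94 / 584.4108 ≈ 0.161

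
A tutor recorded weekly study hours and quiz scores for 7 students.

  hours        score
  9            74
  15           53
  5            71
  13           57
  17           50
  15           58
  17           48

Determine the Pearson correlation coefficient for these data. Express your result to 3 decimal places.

n = 7, Σx = 91, Σy = 411, Σx² = 1303, Σy² = 24743, Σxy = 5093
nΣxy − ΣxΣy = 35651 − 37401 = -1750
nΣx² − (Σx)² = 9121 − 8281 = 840; nΣy² − (Σy)² = 173201 − 168921 = 4280
r = -1750 / √(840 × 4280) = -1750 / 1896.1013 ≈ -0.923

-0.923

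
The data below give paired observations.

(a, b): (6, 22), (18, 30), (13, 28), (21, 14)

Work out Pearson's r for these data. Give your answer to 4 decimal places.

n = 4, Σa = 58, Σb = 94, Σa² = 970, Σb² = 2364, Σab = 1330
nΣab − ΣaΣb = 5320 − 5452 = -132
nΣa² − (Σa)² = 3880 − 3364 = 516; nΣb² − (Σb)² = 9456 − 8836 = 620
r = -132 / √(516 × 620) = -132 / 565.6147 ≈ -0.2334

-0.2334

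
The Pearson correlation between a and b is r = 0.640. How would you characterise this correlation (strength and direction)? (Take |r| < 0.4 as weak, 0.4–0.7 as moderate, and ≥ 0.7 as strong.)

r = 0.640 > 0 so the relationship is positive.
|r| = 0.640, which falls in the moderate range.

moderate positive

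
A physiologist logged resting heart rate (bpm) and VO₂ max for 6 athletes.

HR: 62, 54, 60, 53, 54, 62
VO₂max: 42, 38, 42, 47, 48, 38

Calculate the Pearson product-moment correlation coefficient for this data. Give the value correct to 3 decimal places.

-0.519

n = 6, Σx = 345, Σy = 255, Σx² = 19929, Σy² = 10929, Σxy = 14615
nΣxy − ΣxΣy = 87690 − 87975 = -285
nΣx² − (Σx)² = 119574 − 119025 = 549; nΣy² − (Σy)² = 65574 − 65025 = 549
r = -285 / √(549 × 549) = -285 / 549.0000 ≈ -0.519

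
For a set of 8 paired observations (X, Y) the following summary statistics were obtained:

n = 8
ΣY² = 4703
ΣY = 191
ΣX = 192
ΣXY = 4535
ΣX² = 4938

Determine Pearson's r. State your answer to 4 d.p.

r = (nΣXY − ΣXΣY) / √[(nΣX² − (ΣX)²)(nΣY² − (ΣY)²)]
Numerator: 8×4535 − 192×191 = -392
Denominator: √[(39504 − 36864)(37624 − 36481)] = √[2640 × 1143] = 1737.1010
r = -392 / 1737.1010 ≈ -0.2257

-0.2257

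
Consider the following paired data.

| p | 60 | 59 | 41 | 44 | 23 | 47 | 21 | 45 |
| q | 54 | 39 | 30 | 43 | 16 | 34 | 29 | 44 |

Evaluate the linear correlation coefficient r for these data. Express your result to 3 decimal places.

0.803

n = 8, Σp = 340, Σq = 289, Σp² = 15902, Σq² = 11375, Σpq = 13218
nΣpq − ΣpΣq = 105744 − 98260 = 7484
nΣp² − (Σp)² = 127216 − 115600 = 11616; nΣq² − (Σq)² = 91000 − 83521 = 7479
r = 7484 / √(11616 × 7479) = 7484 / 9320.7330 ≈ 0.803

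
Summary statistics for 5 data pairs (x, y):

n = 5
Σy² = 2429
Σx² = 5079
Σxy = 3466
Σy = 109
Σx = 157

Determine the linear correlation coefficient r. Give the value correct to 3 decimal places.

0.489

r = (nΣxy − ΣxΣy) / √[(nΣx² − (Σx)²)(nΣy² − (Σy)²)]
Numerator: 5×3466 − 157×109 = 217
Denominator: √[(25395 − 24649)(12145 − 11881)] = √[746 × 264] = 443.7837
r = 217 / 443.7837 ≈ 0.489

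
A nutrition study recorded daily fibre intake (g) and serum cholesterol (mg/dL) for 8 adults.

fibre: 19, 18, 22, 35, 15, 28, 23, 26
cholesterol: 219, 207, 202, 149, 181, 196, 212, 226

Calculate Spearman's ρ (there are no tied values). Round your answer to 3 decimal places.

Rank fibre: 3, 2, 4, 8, 1, 7, 5, 6
Rank cholesterol: 7, 5, 4, 1, 2, 3, 6, 8
d = rank(fibre) − rank(cholesterol): -4, -3, 0, 7, -1, 4, -1, -2; Σd² = 96
ρ = 1 − 6Σd² / [n(n²−1)] = 1 − 6×96 / (8×63) = 1 − 576/504 ≈ -0.143

-0.143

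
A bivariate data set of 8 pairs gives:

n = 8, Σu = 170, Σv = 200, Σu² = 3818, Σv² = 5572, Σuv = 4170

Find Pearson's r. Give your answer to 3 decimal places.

r = (nΣuv − ΣuΣv) / √[(nΣu² − (Σu)²)(nΣv² − (Σv)²)]
Numerator: 8×4170 − 170×200 = -640
Denominator: √[(30544 − 28900)(44576 − 40000)] = √[1644 × 4576] = 2742.7986
r = -640 / 2742.7986 ≈ -0.233

-0.233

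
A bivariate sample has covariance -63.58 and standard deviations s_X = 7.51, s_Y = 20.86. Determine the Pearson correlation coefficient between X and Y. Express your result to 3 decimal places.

r = Cov(X,Y) / (s_X · s_Y) = -63.58 / (7.51 × 20.86)
  = -63.58 / 156.6586 ≈ -0.406

-0.406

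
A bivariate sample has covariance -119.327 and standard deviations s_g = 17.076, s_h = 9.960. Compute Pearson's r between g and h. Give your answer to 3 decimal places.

-0.702

r = Cov(g,h) / (s_g · s_h) = -119.327 / (17.076 × 9.960)
  = -119.327 / 170.0770 ≈ -0.702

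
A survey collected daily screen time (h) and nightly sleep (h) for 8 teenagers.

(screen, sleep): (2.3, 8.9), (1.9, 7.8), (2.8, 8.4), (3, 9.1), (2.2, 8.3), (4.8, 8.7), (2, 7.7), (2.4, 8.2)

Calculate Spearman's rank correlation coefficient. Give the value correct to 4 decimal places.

0.7381

Rank screen: 4, 1, 6, 7, 3, 8, 2, 5
Rank sleep: 7, 2, 5, 8, 4, 6, 1, 3
d = rank(screen) − rank(sleep): -3, -1, 1, -1, -1, 2, 1, 2; Σd² = 22
ρ = 1 − 6Σd² / [n(n²−1)] = 1 − 6×22 / (8×63) = 1 − 132/504 ≈ 0.7381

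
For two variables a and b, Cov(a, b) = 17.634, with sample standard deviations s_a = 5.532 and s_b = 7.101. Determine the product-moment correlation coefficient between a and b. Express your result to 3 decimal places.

0.449

r = Cov(a,b) / (s_a · s_b) = 17.634 / (5.532 × 7.101)
  = 17.634 / 39.2827 ≈ 0.449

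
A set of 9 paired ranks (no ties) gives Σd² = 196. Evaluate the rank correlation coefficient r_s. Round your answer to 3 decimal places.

-0.633

ρ = 1 − 6Σd² / [n(n²−1)] = 1 − 6×196 / (9×80)
  = 1 − 1176/720 = 1 − 1.6333 ≈ -0.633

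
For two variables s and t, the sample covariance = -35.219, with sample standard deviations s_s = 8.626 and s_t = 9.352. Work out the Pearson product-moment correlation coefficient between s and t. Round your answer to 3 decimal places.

r = Cov(s,t) / (s_s · s_t) = -35.219 / (8.626 × 9.352)
  = -35.219 / 80.6704 ≈ -0.437

-0.437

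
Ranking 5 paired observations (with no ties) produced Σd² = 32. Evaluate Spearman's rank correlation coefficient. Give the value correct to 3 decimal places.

ρ = 1 − 6Σd² / [n(n²−1)] = 1 − 6×32 / (5×24)
  = 1 − 192/120 = 1 − 1.6000 ≈ -0.600

-0.600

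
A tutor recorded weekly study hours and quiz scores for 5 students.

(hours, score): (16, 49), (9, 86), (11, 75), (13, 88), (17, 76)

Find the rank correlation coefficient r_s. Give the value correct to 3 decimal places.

-0.300

Rank hours: 4, 1, 2, 3, 5
Rank score: 1, 4, 2, 5, 3
d = rank(hours) − rank(score): 3, -3, 0, -2, 2; Σd² = 26
ρ = 1 − 6Σd² / [n(n²−1)] = 1 − 6×26 / (5×24) = 1 − 156/120 ≈ -0.300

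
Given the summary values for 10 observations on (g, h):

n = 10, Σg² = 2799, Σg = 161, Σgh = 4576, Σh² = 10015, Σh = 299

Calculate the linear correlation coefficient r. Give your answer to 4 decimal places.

r = (nΣgh − ΣgΣh) / √[(nΣg² − (Σg)²)(nΣh² − (Σh)²)]
Numerator: 10×4576 − 161×299 = -2379
Denominator: √[(27990 − 25921)(100150 − 89401)] = √[2069 × 10749] = 4715.8966
r = -2379 / 4715.8966 ≈ -0.5045

-0.5045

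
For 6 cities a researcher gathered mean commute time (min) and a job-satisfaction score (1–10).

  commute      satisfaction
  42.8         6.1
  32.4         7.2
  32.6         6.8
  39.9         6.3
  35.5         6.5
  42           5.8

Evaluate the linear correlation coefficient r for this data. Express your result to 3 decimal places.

-0.925

n = 6, Σx = 225.2, Σy = 38.7, Σx² = 8560.62, Σy² = 250.87, Σxy = 1441.76
nΣxy − ΣxΣy = 8650.56 − 8715.24 = -64.68
nΣx² − (Σx)² = 51363.72 − 50715.04 = 648.68; nΣy² − (Σy)² = 1505.22 − 1497.69 = 7.53
r = -64.68 / √(648.68 × 7.53) = -64.68 / 69.8896 ≈ -0.925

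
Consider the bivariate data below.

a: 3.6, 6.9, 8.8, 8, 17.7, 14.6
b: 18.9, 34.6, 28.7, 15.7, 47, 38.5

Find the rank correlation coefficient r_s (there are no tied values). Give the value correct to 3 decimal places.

Rank a: 1, 2, 4, 3, 6, 5
Rank b: 2, 4, 3, 1, 6, 5
d = rank(a) − rank(b): -1, -2, 1, 2, 0, 0; Σd² = 10
ρ = 1 − 6Σd² / [n(n²−1)] = 1 − 6×10 / (6×35) = 1 − 60/210 ≈ 0.714

0.714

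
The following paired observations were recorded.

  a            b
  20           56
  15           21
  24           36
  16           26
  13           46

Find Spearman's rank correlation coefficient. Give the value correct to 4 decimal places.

0.2000

Rank a: 4, 2, 5, 3, 1
Rank b: 5, 1, 3, 2, 4
d = rank(a) − rank(b): -1, 1, 2, 1, -3; Σd² = 16
ρ = 1 − 6Σd² / [n(n²−1)] = 1 − 6×16 / (5×24) = 1 − 96/120 ≈ 0.2000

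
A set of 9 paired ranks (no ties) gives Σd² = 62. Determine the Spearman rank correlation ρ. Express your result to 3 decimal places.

0.483

ρ = 1 − 6Σd² / [n(n²−1)] = 1 − 6×62 / (9×80)
  = 1 − 372/720 = 1 − 0.5167 ≈ 0.483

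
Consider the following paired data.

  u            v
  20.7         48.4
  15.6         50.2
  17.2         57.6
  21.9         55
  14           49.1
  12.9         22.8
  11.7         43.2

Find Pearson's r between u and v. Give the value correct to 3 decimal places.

0.574

n = 7, Σu = 114, Σv = 326.3, Σu² = 1946.6, Σv² = 16002.25, Σuv = 5467.18
nΣuv − ΣuΣv = 38270.26 − 37198.2 = 1072.06
nΣu² − (Σu)² = 13626.2 − 12996 = 630.2; nΣv² − (Σv)² = 112015.75 − 106471.69 = 5544.06
r = 1072.06 / √(630.2 × 5544.06) = 1072.06 / 1869.1888 ≈ 0.574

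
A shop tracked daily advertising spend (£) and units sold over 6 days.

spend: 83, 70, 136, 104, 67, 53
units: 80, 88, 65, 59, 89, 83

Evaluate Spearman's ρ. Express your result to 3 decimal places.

-0.771

Rank spend: 4, 3, 6, 5, 2, 1
Rank units: 3, 5, 2, 1, 6, 4
d = rank(spend) − rank(units): 1, -2, 4, 4, -4, -3; Σd² = 62
ρ = 1 − 6Σd² / [n(n²−1)] = 1 − 6×62 / (6×35) = 1 − 372/210 ≈ -0.771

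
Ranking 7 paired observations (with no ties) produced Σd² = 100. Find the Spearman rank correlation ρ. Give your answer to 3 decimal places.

-0.786

ρ = 1 − 6Σd² / [n(n²−1)] = 1 − 6×100 / (7×48)
  = 1 − 600/336 = 1 − 1.7857 ≈ -0.786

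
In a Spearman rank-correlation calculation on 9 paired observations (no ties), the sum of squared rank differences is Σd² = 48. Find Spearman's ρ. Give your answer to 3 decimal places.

0.600

ρ = 1 − 6Σd² / [n(n²−1)] = 1 − 6×48 / (9×80)
  = 1 − 288/720 = 1 − 0.4000 ≈ 0.600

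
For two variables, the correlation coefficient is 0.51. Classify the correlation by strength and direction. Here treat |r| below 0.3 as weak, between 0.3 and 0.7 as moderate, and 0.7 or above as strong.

r = 0.51 > 0 so the relationship is positive.
|r| = 0.51, which falls in the moderate range.

moderate positive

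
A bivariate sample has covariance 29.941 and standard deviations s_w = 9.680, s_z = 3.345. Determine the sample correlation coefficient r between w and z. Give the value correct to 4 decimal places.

0.9247

r = Cov(w,z) / (s_w · s_z) = 29.941 / (9.680 × 3.345)
  = 29.941 / 32.3796 ≈ 0.9247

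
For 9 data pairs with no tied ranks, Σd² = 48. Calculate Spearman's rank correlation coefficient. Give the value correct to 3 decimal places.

ρ = 1 − 6Σd² / [n(n²−1)] = 1 − 6×48 / (9×80)
  = 1 − 288/720 = 1 − 0.4000 ≈ 0.600

0.600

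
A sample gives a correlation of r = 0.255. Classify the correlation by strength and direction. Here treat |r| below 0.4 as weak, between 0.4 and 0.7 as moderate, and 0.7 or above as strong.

r = 0.255 > 0 so the relationship is positive.
|r| = 0.255, which falls in the weak range.

weak positive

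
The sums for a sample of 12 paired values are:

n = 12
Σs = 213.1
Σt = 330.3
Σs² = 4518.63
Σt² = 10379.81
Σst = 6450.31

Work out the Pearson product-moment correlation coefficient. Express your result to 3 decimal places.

r = (nΣst − ΣsΣt) / √[(nΣs² − (Σs)²)(nΣt² − (Σt)²)]
Numerator: 12×6450.31 − 213.1×330.3 = 7016.79
Denominator: √[(54223.56 − 45411.61)(124557.72 − 109098.09)] = √[8811.95 × 15459.63] = 11671.7388
r = 7016.79 / 11671.7388 ≈ 0.601

0.601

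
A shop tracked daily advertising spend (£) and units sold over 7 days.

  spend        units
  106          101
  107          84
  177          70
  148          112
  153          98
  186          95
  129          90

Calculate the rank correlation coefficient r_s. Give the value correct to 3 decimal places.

-0.214

Rank spend: 1, 2, 6, 4, 5, 7, 3
Rank units: 6, 2, 1, 7, 5, 4, 3
d = rank(spend) − rank(units): -5, 0, 5, -3, 0, 3, 0; Σd² = 68
ρ = 1 − 6Σd² / [n(n²−1)] = 1 − 6×68 / (7×48) = 1 − 408/336 ≈ -0.214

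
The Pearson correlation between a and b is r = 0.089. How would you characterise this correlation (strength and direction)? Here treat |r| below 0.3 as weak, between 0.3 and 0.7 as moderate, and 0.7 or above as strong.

weak positive

r = 0.089 > 0 so the relationship is positive.
|r| = 0.089, which falls in the weak range.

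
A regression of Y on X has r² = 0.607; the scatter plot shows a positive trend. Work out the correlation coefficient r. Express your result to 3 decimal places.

0.779

|r| = √0.607 = 0.779
The association is positive, so r = 0.779.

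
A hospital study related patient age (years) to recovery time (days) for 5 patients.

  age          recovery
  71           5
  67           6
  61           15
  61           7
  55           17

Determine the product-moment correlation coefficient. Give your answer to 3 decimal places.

n = 5, Σx = 315, Σy = 50, Σx² = 19997, Σy² = 624, Σxy = 3034
nΣxy − ΣxΣy = 15170 − 15750 = -580
nΣx² − (Σx)² = 99985 − 99225 = 760; nΣy² − (Σy)² = 3120 − 2500 = 620
r = -580 / √(760 × 620) = -580 / 686.4401 ≈ -0.845

-0.845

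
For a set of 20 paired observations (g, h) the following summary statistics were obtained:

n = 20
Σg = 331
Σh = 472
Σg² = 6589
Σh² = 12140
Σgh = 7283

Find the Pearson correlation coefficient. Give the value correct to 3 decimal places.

r = (nΣgh − ΣgΣh) / √[(nΣg² − (Σg)²)(nΣh² − (Σh)²)]
Numerator: 20×7283 − 331×472 = -10572
Denominator: √[(131780 − 109561)(242800 − 222784)] = √[22219 × 20016] = 21088.7530
r = -10572 / 21088.7530 ≈ -0.501

-0.501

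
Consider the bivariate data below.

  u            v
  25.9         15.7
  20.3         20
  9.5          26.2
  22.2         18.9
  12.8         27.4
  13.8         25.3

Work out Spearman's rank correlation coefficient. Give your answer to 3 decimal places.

Rank u: 6, 4, 1, 5, 2, 3
Rank v: 1, 3, 5, 2, 6, 4
d = rank(u) − rank(v): 5, 1, -4, 3, -4, -1; Σd² = 68
ρ = 1 − 6Σd² / [n(n²−1)] = 1 − 6×68 / (6×35) = 1 − 408/210 ≈ -0.943

-0.943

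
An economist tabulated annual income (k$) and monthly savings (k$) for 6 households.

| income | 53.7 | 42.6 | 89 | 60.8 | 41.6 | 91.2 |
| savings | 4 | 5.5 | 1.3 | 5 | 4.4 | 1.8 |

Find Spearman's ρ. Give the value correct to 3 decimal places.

-0.657

Rank income: 3, 2, 5, 4, 1, 6
Rank savings: 3, 6, 1, 5, 4, 2
d = rank(income) − rank(savings): 0, -4, 4, -1, -3, 4; Σd² = 58
ρ = 1 − 6Σd² / [n(n²−1)] = 1 − 6×58 / (6×35) = 1 − 348/210 ≈ -0.657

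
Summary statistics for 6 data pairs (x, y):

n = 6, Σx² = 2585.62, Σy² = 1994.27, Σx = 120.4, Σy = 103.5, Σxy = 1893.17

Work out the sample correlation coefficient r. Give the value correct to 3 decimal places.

r = (nΣxy − ΣxΣy) / √[(nΣx² − (Σx)²)(nΣy² − (Σy)²)]
Numerator: 6×1893.17 − 120.4×103.5 = -1102.38
Denominator: √[(15513.72 − 14496.16)(11965.62 − 10712.25)] = √[1017.56 × 1253.37] = 1129.3269
r = -1102.38 / 1129.3269 ≈ -0.976

-0.976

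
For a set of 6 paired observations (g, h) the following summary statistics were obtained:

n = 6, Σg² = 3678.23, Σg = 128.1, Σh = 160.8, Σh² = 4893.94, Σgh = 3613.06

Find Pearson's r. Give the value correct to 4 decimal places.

0.2424

r = (nΣgh − ΣgΣh) / √[(nΣg² − (Σg)²)(nΣh² − (Σh)²)]
Numerator: 6×3613.06 − 128.1×160.8 = 1079.88
Denominator: √[(22069.38 − 16409.61)(29363.64 − 25856.64)] = √[5659.77 × 3507] = 4455.2007
r = 1079.88 / 4455.2007 ≈ 0.2424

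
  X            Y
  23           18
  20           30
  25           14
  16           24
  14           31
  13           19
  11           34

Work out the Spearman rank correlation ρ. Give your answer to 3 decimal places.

-0.750

Rank X: 6, 5, 7, 4, 3, 2, 1
Rank Y: 2, 5, 1, 4, 6, 3, 7
d = rank(X) − rank(Y): 4, 0, 6, 0, -3, -1, -6; Σd² = 98
ρ = 1 − 6Σd² / [n(n²−1)] = 1 − 6×98 / (7×48) = 1 − 588/336 ≈ -0.750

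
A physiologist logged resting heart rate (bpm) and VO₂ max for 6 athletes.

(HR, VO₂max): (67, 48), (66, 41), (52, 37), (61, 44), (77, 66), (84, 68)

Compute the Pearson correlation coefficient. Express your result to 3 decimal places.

n = 6, Σx = 407, Σy = 304, Σx² = 28255, Σy² = 16270, Σxy = 21324
nΣxy − ΣxΣy = 127944 − 123728 = 4216
nΣx² − (Σx)² = 169530 − 165649 = 3881; nΣy² − (Σy)² = 97620 − 92416 = 5204
r = 4216 / √(3881 × 5204) = 4216 / 4494.0765 ≈ 0.938

0.938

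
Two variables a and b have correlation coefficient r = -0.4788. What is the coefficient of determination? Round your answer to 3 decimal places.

r² = (-0.4788)² = 0.229

0.229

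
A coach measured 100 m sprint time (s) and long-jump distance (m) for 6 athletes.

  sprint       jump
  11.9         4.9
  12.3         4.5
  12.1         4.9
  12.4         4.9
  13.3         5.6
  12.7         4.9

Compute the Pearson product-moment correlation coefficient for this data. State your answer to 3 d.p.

n = 6, Σx = 74.7, Σy = 29.7, Σx² = 931.25, Σy² = 147.65, Σxy = 370.42
nΣxy − ΣxΣy = 2222.52 − 2218.59 = 3.93
nΣx² − (Σx)² = 5587.5 − 5580.09 = 7.41; nΣy² − (Σy)² = 885.9 − 882.09 = 3.81
r = 3.93 / √(7.41 × 3.81) = 3.93 / 5.3134 ≈ 0.740

0.740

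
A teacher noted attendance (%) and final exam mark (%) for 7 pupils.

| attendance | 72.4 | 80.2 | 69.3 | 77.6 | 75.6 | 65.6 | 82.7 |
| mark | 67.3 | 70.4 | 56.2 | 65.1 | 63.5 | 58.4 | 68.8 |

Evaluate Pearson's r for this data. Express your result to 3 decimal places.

n = 7, Σx = 523.4, Σy = 449.7, Σx² = 39356.06, Σy² = 29058.15, Σxy = 33786.42
nΣxy − ΣxΣy = 236504.94 − 235372.98 = 1131.96
nΣx² − (Σx)² = 275492.42 − 273947.56 = 1544.86; nΣy² − (Σy)² = 203407.05 − 202230.09 = 1176.96
r = 1131.96 / √(1544.86 × 1176.96) = 1131.96 / 1348.4207 ≈ 0.839

0.839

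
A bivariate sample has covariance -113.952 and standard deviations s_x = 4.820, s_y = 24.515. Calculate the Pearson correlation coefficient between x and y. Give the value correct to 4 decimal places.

r = Cov(x,y) / (s_x · s_y) = -113.952 / (4.820 × 24.515)
  = -113.952 / 118.1623 ≈ -0.9644

-0.9644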